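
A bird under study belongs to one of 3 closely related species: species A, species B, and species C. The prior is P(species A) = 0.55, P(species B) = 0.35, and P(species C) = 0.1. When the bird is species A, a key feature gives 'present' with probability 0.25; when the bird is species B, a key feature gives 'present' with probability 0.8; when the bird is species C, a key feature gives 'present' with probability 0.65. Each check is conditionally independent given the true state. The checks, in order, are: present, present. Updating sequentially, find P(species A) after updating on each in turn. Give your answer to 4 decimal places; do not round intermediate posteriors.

0.1143

After 'present': normaliser = 0.25·0.5500 + 0.8·0.3500 + 0.65·0.1000; P(species A) ≈ 0.2850, P(species B) ≈ 0.5803, P(species C) ≈ 0.1347
After 'present': normaliser = 0.25·0.2850 + 0.8·0.5803 + 0.65·0.1347; P(species A) ≈ 0.1143, P(species B) ≈ 0.7451, P(species C) ≈ 0.1405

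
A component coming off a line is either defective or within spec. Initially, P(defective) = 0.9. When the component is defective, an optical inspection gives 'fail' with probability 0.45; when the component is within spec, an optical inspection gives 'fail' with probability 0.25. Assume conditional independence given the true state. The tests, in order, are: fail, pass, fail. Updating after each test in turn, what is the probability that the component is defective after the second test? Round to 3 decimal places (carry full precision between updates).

After 'fail': P(defective) = 0.45·0.9000 / (0.45·0.9000 + 0.25·0.1000) ≈ 0.9419
After 'pass': P(defective) = 0.55·0.9419 / (0.55·0.9419 + 0.75·0.0581) ≈ 0.9224

0.922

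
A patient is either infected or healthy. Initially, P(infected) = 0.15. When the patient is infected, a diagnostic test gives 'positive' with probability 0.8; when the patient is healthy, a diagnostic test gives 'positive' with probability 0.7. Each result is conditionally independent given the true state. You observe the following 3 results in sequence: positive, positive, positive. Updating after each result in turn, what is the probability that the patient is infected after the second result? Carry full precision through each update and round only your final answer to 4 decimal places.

0.1873

Each posterior becomes the prior for the next update.
After 'positive': P(infected) = 0.8·0.1500 / (0.8·0.1500 + 0.7·0.8500) ≈ 0.1678
After 'positive': P(infected) = 0.8·0.1678 / (0.8·0.1678 + 0.7·0.8322) ≈ 0.1873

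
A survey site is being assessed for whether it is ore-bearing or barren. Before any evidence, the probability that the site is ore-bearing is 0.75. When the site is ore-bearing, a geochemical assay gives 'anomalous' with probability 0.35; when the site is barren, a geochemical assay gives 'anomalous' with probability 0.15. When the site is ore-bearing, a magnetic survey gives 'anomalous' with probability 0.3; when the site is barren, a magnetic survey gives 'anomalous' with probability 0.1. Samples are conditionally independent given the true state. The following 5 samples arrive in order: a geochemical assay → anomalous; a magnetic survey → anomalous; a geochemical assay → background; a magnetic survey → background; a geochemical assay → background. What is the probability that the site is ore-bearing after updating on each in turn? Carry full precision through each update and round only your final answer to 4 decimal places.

Apply Bayes' rule sequentially, carrying P(ore) forward.
After a geochemical assay='anomalous': P(ore) = 0.35·0.7500 / (0.35·0.7500 + 0.15·0.2500) ≈ 0.8750
After a magnetic survey='anomalous': P(ore) = 0.3·0.8750 / (0.3·0.8750 + 0.1·0.1250) ≈ 0.9545
After a geochemical assay='background': P(ore) = 0.65·0.9545 / (0.65·0.9545 + 0.85·0.0455) ≈ 0.9414
After a magnetic survey='background': P(ore) = 0.7·0.9414 / (0.7·0.9414 + 0.9·0.0586) ≈ 0.9259
After a geochemical assay='background': P(ore) = 0.65·0.9259 / (0.65·0.9259 + 0.85·0.0741) ≈ 0.9052

0.9052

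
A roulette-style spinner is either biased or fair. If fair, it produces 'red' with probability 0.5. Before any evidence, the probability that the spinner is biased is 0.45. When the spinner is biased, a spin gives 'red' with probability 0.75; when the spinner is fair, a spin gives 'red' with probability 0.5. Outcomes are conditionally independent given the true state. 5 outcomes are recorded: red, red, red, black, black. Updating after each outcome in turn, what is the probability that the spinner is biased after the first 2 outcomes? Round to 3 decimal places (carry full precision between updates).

Each posterior becomes the prior for the next update.
After 'red': P(biased) = 0.75·0.4500 / (0.75·0.4500 + 0.5·0.5500) ≈ 0.5510
After 'red': P(biased) = 0.75·0.5510 / (0.75·0.5510 + 0.5·0.4490) ≈ 0.6480

0.648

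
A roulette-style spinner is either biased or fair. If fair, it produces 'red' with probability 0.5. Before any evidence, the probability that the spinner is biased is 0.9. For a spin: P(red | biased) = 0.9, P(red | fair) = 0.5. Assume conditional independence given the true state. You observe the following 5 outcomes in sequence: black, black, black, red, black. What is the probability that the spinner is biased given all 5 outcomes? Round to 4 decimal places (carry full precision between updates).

Each posterior becomes the prior for the next update.
After 'black': P(biased) = 0.1·0.9000 / (0.1·0.9000 + 0.5·0.1000) ≈ 0.6429
After 'black': P(biased) = 0.1·0.6429 / (0.1·0.6429 + 0.5·0.3571) ≈ 0.2647
After 'black': P(biased) = 0.1·0.2647 / (0.1·0.2647 + 0.5·0.7353) ≈ 0.0672
After 'red': P(biased) = 0.9·0.0672 / (0.9·0.0672 + 0.5·0.9328) ≈ 0.1147
After 'black': P(biased) = 0.1·0.1147 / (0.1·0.1147 + 0.5·0.8853) ≈ 0.0253

0.0253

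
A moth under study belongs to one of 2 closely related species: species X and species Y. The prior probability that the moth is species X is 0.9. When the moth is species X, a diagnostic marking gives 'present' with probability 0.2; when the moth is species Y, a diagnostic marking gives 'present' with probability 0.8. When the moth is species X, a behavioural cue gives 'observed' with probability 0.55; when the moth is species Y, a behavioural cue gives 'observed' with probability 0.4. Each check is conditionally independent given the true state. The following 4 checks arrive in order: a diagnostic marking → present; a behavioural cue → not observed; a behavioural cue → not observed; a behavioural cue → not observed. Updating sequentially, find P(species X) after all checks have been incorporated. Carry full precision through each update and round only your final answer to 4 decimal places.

0.4870

Apply Bayes' rule sequentially, carrying P(species X) forward.
After a diagnostic marking='present': P(species X) = 0.2·0.9000 / (0.2·0.9000 + 0.8·0.1000) ≈ 0.6923
After a behavioural cue='not observed': P(species X) = 0.45·0.6923 / (0.45·0.6923 + 0.6·0.3077) ≈ 0.6279
After a behavioural cue='not observed': P(species X) = 0.45·0.6279 / (0.45·0.6279 + 0.6·0.3721) ≈ 0.5586
After a behavioural cue='not observed': P(species X) = 0.45·0.5586 / (0.45·0.5586 + 0.6·0.4414) ≈ 0.4870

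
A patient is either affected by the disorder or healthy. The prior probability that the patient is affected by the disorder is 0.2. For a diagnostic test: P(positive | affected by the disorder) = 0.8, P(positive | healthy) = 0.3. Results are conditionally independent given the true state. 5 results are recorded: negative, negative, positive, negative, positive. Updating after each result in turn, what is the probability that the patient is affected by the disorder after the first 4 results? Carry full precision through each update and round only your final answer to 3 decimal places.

After 'negative': P(affected) = 0.2·0.2000 / (0.2·0.2000 + 0.7·0.8000) ≈ 0.0667
After 'negative': P(affected) = 0.2·0.0667 / (0.2·0.0667 + 0.7·0.9333) ≈ 0.0200
After 'positive': P(affected) = 0.8·0.0200 / (0.8·0.0200 + 0.3·0.9800) ≈ 0.0516
After 'negative': P(affected) = 0.2·0.0516 / (0.2·0.0516 + 0.7·0.9484) ≈ 0.0153

0.015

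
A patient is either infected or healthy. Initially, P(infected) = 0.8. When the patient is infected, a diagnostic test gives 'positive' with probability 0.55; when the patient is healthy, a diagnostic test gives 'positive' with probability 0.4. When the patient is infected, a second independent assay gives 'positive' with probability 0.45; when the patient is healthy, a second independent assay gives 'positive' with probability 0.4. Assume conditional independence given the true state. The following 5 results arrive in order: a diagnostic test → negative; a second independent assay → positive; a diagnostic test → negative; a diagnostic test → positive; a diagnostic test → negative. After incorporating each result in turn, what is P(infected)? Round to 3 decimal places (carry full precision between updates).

Each posterior becomes the prior for the next update.
After a diagnostic test='negative': P(infected) = 0.45·0.8000 / (0.45·0.8000 + 0.6·0.2000) ≈ 0.7500
After a second independent assay='positive': P(infected) = 0.45·0.7500 / (0.45·0.7500 + 0.4·0.2500) ≈ 0.7714
After a diagnostic test='negative': P(infected) = 0.45·0.7714 / (0.45·0.7714 + 0.6·0.2286) ≈ 0.7168
After a diagnostic test='positive': P(infected) = 0.55·0.7168 / (0.55·0.7168 + 0.4·0.2832) ≈ 0.7768
After a diagnostic test='negative': P(infected) = 0.45·0.7768 / (0.45·0.7768 + 0.6·0.2232) ≈ 0.7230

0.723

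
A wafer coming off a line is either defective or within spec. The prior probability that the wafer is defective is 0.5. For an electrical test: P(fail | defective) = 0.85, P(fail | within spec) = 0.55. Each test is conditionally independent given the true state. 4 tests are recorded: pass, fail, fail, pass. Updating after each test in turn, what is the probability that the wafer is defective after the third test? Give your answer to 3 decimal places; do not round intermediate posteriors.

0.443

After 'pass': P(defective) = 0.15·0.5000 / (0.15·0.5000 + 0.45·0.5000) ≈ 0.2500
After 'fail': P(defective) = 0.85·0.2500 / (0.85·0.2500 + 0.55·0.7500) ≈ 0.3400
After 'fail': P(defective) = 0.85·0.3400 / (0.85·0.3400 + 0.55·0.6600) ≈ 0.4433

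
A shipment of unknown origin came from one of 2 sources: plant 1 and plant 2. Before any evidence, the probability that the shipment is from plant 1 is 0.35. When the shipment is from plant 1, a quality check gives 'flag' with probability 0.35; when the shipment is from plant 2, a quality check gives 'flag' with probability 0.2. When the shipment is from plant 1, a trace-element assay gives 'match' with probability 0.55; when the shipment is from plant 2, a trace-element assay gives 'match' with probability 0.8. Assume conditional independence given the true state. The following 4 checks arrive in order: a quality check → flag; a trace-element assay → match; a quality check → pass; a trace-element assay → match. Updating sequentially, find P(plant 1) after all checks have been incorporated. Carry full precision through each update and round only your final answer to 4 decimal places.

After a quality check='flag': P(plant 1) = 0.35·0.3500 / (0.35·0.3500 + 0.2·0.6500) ≈ 0.4851
After a trace-element assay='match': P(plant 1) = 0.55·0.4851 / (0.55·0.4851 + 0.8·0.5149) ≈ 0.3931
After a quality check='pass': P(plant 1) = 0.65·0.3931 / (0.65·0.3931 + 0.8·0.6069) ≈ 0.3448
After a trace-element assay='match': P(plant 1) = 0.55·0.3448 / (0.55·0.3448 + 0.8·0.6552) ≈ 0.2657

0.2657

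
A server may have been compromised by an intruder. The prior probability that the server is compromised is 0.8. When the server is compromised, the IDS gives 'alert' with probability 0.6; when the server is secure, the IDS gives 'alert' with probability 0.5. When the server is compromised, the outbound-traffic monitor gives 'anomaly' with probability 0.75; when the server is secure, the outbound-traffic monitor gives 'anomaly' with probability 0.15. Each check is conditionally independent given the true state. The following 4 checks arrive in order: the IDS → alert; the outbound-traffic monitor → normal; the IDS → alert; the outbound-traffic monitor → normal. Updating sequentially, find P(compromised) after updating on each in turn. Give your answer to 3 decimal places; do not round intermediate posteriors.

0.333

Each posterior becomes the prior for the next update.
After the IDS='alert': P(compromised) = 0.6·0.8000 / (0.6·0.8000 + 0.5·0.2000) ≈ 0.8276
After the outbound-traffic monitor='normal': P(compromised) = 0.25·0.8276 / (0.25·0.8276 + 0.85·0.1724) ≈ 0.5854
After the IDS='alert': P(compromised) = 0.6·0.5854 / (0.6·0.5854 + 0.5·0.4146) ≈ 0.6288
After the outbound-traffic monitor='normal': P(compromised) = 0.25·0.6288 / (0.25·0.6288 + 0.85·0.3712) ≈ 0.3326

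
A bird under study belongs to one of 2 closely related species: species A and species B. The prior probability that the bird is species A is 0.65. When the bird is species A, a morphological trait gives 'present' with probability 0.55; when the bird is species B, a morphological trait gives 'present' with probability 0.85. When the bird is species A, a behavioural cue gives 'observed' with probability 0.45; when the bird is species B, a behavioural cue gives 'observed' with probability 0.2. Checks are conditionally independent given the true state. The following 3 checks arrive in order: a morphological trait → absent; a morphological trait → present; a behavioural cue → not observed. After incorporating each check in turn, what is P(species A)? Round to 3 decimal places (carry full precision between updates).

Apply Bayes' rule sequentially, carrying P(species A) forward.
After a morphological trait='absent': P(species A) = 0.45·0.6500 / (0.45·0.6500 + 0.15·0.3500) ≈ 0.8478
After a morphological trait='present': P(species A) = 0.55·0.8478 / (0.55·0.8478 + 0.85·0.1522) ≈ 0.7828
After a behavioural cue='not observed': P(species A) = 0.55·0.7828 / (0.55·0.7828 + 0.8·0.2172) ≈ 0.7125

0.713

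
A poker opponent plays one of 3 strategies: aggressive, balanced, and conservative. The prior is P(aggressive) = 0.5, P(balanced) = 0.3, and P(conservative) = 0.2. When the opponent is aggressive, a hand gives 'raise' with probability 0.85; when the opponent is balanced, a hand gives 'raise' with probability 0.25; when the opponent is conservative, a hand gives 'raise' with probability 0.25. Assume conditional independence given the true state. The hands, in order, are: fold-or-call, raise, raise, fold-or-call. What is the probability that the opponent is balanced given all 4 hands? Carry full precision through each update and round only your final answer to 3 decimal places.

0.410

Each posterior becomes the prior for the next update.
After 'fold-or-call': normaliser = 0.15·0.5000 + 0.75·0.3000 + 0.75·0.2000; P(aggressive) ≈ 0.1667, P(balanced) ≈ 0.5000, P(conservative) ≈ 0.3333
After 'raise': normaliser = 0.85·0.1667 + 0.25·0.5000 + 0.25·0.3333; P(aggressive) ≈ 0.4048, P(balanced) ≈ 0.3571, P(conservative) ≈ 0.2381
After 'raise': normaliser = 0.85·0.4048 + 0.25·0.3571 + 0.25·0.2381; P(aggressive) ≈ 0.6981, P(balanced) ≈ 0.1812, P(conservative) ≈ 0.1208
After 'fold-or-call': normaliser = 0.15·0.6981 + 0.75·0.1812 + 0.75·0.1208; P(aggressive) ≈ 0.3162, P(balanced) ≈ 0.4103, P(conservative) ≈ 0.2735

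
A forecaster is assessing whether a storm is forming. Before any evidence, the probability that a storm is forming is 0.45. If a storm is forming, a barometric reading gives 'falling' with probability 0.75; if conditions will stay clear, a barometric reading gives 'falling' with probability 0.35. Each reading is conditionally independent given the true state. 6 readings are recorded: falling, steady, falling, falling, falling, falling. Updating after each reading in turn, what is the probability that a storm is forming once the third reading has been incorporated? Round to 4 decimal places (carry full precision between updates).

After 'falling': P(storm) = 0.75·0.4500 / (0.75·0.4500 + 0.35·0.5500) ≈ 0.6368
After 'steady': P(storm) = 0.25·0.6368 / (0.25·0.6368 + 0.65·0.3632) ≈ 0.4027
After 'falling': P(storm) = 0.75·0.4027 / (0.75·0.4027 + 0.35·0.5973) ≈ 0.5910

0.5910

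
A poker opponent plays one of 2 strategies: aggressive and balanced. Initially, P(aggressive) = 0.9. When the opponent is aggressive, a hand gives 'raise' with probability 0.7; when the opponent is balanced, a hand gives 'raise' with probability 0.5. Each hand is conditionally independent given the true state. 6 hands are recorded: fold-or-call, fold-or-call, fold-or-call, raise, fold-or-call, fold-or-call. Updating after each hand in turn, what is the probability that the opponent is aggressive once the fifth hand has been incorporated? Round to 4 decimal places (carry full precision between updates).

0.6202

After 'fold-or-call': P(aggressive) = 0.3·0.9000 / (0.3·0.9000 + 0.5·0.1000) ≈ 0.8438
After 'fold-or-call': P(aggressive) = 0.3·0.8438 / (0.3·0.8438 + 0.5·0.1562) ≈ 0.7642
After 'fold-or-call': P(aggressive) = 0.3·0.7642 / (0.3·0.7642 + 0.5·0.2358) ≈ 0.6603
After 'raise': P(aggressive) = 0.7·0.6603 / (0.7·0.6603 + 0.5·0.3397) ≈ 0.7313
After 'fold-or-call': P(aggressive) = 0.3·0.7313 / (0.3·0.7313 + 0.5·0.2687) ≈ 0.6202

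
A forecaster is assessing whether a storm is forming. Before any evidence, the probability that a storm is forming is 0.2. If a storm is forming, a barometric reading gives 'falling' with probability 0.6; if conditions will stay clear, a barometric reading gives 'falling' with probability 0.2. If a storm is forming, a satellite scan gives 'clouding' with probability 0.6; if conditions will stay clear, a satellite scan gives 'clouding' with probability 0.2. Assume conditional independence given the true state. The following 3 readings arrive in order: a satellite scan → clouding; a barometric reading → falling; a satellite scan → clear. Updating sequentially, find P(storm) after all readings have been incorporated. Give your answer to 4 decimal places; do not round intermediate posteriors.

0.5294

Apply Bayes' rule sequentially, carrying P(storm) forward.
After a satellite scan='clouding': P(storm) = 0.6·0.2000 / (0.6·0.2000 + 0.2·0.8000) ≈ 0.4286
After a barometric reading='falling': P(storm) = 0.6·0.4286 / (0.6·0.4286 + 0.2·0.5714) ≈ 0.6923
After a satellite scan='clear': P(storm) = 0.4·0.6923 / (0.4·0.6923 + 0.8·0.3077) ≈ 0.5294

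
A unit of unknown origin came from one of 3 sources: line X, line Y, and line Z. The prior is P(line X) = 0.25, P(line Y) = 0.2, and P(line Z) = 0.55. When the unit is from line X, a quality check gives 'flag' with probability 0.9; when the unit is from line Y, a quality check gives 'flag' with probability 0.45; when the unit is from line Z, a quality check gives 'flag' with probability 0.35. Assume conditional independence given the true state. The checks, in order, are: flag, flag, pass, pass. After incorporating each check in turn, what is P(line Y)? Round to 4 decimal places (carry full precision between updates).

0.2866

Each posterior becomes the prior for the next update.
After 'flag': normaliser = 0.9·0.2500 + 0.45·0.2000 + 0.35·0.5500; P(line X) ≈ 0.4433, P(line Y) ≈ 0.1773, P(line Z) ≈ 0.3793
After 'flag': normaliser = 0.9·0.4433 + 0.45·0.1773 + 0.35·0.3793; P(line X) ≈ 0.6524, P(line Y) ≈ 0.1305, P(line Z) ≈ 0.2171
After 'pass': normaliser = 0.1·0.6524 + 0.55·0.1305 + 0.65·0.2171; P(line X) ≈ 0.2346, P(line Y) ≈ 0.2581, P(line Z) ≈ 0.5073
After 'pass': normaliser = 0.1·0.2346 + 0.55·0.2581 + 0.65·0.5073; P(line X) ≈ 0.0474, P(line Y) ≈ 0.2866, P(line Z) ≈ 0.6660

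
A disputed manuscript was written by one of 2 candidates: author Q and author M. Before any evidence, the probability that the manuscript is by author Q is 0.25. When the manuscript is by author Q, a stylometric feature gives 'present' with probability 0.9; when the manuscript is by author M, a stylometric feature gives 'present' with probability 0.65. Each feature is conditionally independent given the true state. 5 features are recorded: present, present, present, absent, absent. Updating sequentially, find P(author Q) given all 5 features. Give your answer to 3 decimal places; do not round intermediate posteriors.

0.067

After 'present': P(author Q) = 0.9·0.2500 / (0.9·0.2500 + 0.65·0.7500) ≈ 0.3158
After 'present': P(author Q) = 0.9·0.3158 / (0.9·0.3158 + 0.65·0.6842) ≈ 0.3899
After 'present': P(author Q) = 0.9·0.3899 / (0.9·0.3899 + 0.65·0.6101) ≈ 0.4695
After 'absent': P(author Q) = 0.1·0.4695 / (0.1·0.4695 + 0.35·0.5305) ≈ 0.2018
After 'absent': P(author Q) = 0.1·0.2018 / (0.1·0.2018 + 0.35·0.7982) ≈ 0.0674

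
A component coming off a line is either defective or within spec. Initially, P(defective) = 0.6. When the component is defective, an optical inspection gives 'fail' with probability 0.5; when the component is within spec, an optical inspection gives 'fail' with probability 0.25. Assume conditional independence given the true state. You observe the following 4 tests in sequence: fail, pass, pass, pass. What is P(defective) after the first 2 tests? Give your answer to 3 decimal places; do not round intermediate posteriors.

0.667

Each posterior becomes the prior for the next update.
After 'fail': P(defective) = 0.5·0.6000 / (0.5·0.6000 + 0.25·0.4000) ≈ 0.7500
After 'pass': P(defective) = 0.5·0.7500 / (0.5·0.7500 + 0.75·0.2500) ≈ 0.6667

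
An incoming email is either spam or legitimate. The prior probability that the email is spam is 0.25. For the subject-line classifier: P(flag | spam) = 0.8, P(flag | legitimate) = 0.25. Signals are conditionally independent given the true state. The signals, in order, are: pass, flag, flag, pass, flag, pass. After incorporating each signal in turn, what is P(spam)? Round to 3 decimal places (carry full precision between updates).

After 'pass': P(spam) = 0.2·0.2500 / (0.2·0.2500 + 0.75·0.7500) ≈ 0.0816
After 'flag': P(spam) = 0.8·0.0816 / (0.8·0.0816 + 0.25·0.9184) ≈ 0.2215
After 'flag': P(spam) = 0.8·0.2215 / (0.8·0.2215 + 0.25·0.7785) ≈ 0.4765
After 'pass': P(spam) = 0.2·0.4765 / (0.2·0.4765 + 0.75·0.5235) ≈ 0.1953
After 'flag': P(spam) = 0.8·0.1953 / (0.8·0.1953 + 0.25·0.8047) ≈ 0.4372
After 'pass': P(spam) = 0.2·0.4372 / (0.2·0.4372 + 0.75·0.5628) ≈ 0.1716

0.172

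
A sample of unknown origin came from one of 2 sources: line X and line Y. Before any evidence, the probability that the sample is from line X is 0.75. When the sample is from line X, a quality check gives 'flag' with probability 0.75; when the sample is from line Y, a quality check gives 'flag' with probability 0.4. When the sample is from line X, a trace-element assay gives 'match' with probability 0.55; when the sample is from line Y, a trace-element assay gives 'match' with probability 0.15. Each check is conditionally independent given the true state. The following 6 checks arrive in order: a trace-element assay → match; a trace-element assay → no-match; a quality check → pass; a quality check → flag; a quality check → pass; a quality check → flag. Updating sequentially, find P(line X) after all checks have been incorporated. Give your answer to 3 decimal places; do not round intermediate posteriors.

0.780

After a trace-element assay='match': P(line X) = 0.55·0.7500 / (0.55·0.7500 + 0.15·0.2500) ≈ 0.9167
After a trace-element assay='no-match': P(line X) = 0.45·0.9167 / (0.45·0.9167 + 0.85·0.0833) ≈ 0.8534
After a quality check='pass': P(line X) = 0.25·0.8534 / (0.25·0.8534 + 0.6·0.1466) ≈ 0.7082
After a quality check='flag': P(line X) = 0.75·0.7082 / (0.75·0.7082 + 0.4·0.2918) ≈ 0.8198
After a quality check='pass': P(line X) = 0.25·0.8198 / (0.25·0.8198 + 0.6·0.1802) ≈ 0.6547
After a quality check='flag': P(line X) = 0.75·0.6547 / (0.75·0.6547 + 0.4·0.3453) ≈ 0.7804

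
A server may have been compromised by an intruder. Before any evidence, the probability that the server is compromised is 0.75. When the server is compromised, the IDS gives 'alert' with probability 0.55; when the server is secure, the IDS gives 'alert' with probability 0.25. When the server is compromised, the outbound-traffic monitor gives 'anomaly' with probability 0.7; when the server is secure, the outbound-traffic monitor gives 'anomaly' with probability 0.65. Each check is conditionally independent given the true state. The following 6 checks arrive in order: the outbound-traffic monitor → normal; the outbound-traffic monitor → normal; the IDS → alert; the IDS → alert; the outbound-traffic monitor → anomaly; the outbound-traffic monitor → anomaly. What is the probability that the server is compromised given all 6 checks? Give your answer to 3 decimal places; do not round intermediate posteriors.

After the outbound-traffic monitor='normal': P(compromised) = 0.3·0.7500 / (0.3·0.7500 + 0.35·0.2500) ≈ 0.7200
After the outbound-traffic monitor='normal': P(compromised) = 0.3·0.7200 / (0.3·0.7200 + 0.35·0.2800) ≈ 0.6879
After the IDS='alert': P(compromised) = 0.55·0.6879 / (0.55·0.6879 + 0.25·0.3121) ≈ 0.8290
After the IDS='alert': P(compromised) = 0.55·0.8290 / (0.55·0.8290 + 0.25·0.1710) ≈ 0.9143
After the outbound-traffic monitor='anomaly': P(compromised) = 0.7·0.9143 / (0.7·0.9143 + 0.65·0.0857) ≈ 0.9199
After the outbound-traffic monitor='anomaly': P(compromised) = 0.7·0.9199 / (0.7·0.9199 + 0.65·0.0801) ≈ 0.9252

0.925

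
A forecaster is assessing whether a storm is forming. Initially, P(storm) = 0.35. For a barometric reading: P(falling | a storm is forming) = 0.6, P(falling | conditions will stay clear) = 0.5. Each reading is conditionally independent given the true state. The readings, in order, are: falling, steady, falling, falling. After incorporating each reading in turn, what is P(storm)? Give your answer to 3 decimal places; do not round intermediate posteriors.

0.427

After 'falling': P(storm) = 0.6·0.3500 / (0.6·0.3500 + 0.5·0.6500) ≈ 0.3925
After 'steady': P(storm) = 0.4·0.3925 / (0.4·0.3925 + 0.5·0.6075) ≈ 0.3408
After 'falling': P(storm) = 0.6·0.3408 / (0.6·0.3408 + 0.5·0.6592) ≈ 0.3828
After 'falling': P(storm) = 0.6·0.3828 / (0.6·0.3828 + 0.5·0.6172) ≈ 0.4267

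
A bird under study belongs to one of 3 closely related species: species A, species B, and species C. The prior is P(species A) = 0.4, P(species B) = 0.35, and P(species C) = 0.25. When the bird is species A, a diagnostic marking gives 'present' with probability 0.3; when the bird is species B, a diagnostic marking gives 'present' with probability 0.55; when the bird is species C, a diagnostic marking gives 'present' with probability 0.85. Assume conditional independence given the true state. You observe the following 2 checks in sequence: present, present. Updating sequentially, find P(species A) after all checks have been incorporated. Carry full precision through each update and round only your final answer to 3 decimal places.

0.112

Apply Bayes' rule sequentially, carrying P(species A) forward.
After 'present': normaliser = 0.3·0.4000 + 0.55·0.3500 + 0.85·0.2500; P(species A) ≈ 0.2286, P(species B) ≈ 0.3667, P(species C) ≈ 0.4048
After 'present': normaliser = 0.3·0.2286 + 0.55·0.3667 + 0.85·0.4048; P(species A) ≈ 0.1116, P(species B) ≈ 0.3283, P(species C) ≈ 0.5601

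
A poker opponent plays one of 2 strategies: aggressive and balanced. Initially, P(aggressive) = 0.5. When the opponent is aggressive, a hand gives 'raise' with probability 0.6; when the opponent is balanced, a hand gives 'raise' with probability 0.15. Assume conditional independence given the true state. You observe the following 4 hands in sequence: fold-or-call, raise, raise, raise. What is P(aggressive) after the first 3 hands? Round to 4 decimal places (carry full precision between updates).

0.8828

Apply Bayes' rule sequentially, carrying P(aggressive) forward.
After 'fold-or-call': P(aggressive) = 0.4·0.5000 / (0.4·0.5000 + 0.85·0.5000) ≈ 0.3200
After 'raise': P(aggressive) = 0.6·0.3200 / (0.6·0.3200 + 0.15·0.6800) ≈ 0.6531
After 'raise': P(aggressive) = 0.6·0.6531 / (0.6·0.6531 + 0.15·0.3469) ≈ 0.8828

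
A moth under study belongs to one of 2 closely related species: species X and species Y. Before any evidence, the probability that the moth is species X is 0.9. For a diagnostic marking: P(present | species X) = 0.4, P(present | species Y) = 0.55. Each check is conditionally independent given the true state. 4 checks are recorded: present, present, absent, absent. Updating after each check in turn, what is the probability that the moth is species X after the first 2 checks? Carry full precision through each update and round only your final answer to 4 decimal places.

Each posterior becomes the prior for the next update.
After 'present': P(species X) = 0.4·0.9000 / (0.4·0.9000 + 0.55·0.1000) ≈ 0.8675
After 'present': P(species X) = 0.4·0.8675 / (0.4·0.8675 + 0.55·0.1325) ≈ 0.8264

0.8264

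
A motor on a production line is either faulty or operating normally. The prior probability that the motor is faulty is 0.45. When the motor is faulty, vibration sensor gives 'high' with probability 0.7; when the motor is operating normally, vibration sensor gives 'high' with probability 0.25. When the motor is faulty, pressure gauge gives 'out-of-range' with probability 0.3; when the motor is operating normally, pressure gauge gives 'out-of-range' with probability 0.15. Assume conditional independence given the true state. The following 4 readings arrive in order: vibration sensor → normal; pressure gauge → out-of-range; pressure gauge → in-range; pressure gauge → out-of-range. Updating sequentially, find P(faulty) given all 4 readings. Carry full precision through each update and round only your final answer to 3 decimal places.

After vibration sensor='normal': P(faulty) = 0.3·0.4500 / (0.3·0.4500 + 0.75·0.5500) ≈ 0.2466
After pressure gauge='out-of-range': P(faulty) = 0.3·0.2466 / (0.3·0.2466 + 0.15·0.7534) ≈ 0.3956
After pressure gauge='in-range': P(faulty) = 0.7·0.3956 / (0.7·0.3956 + 0.85·0.6044) ≈ 0.3502
After pressure gauge='out-of-range': P(faulty) = 0.3·0.3502 / (0.3·0.3502 + 0.15·0.6498) ≈ 0.5188

0.519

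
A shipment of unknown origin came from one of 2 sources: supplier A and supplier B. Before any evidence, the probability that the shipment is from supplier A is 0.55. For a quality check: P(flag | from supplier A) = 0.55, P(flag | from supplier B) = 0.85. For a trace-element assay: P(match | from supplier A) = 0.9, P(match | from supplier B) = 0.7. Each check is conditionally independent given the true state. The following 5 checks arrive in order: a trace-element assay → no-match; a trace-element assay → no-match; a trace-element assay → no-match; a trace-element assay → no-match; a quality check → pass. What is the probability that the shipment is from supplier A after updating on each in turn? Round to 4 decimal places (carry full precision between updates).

0.0433

After a trace-element assay='no-match': P(supplier A) = 0.1·0.5500 / (0.1·0.5500 + 0.3·0.4500) ≈ 0.2895
After a trace-element assay='no-match': P(supplier A) = 0.1·0.2895 / (0.1·0.2895 + 0.3·0.7105) ≈ 0.1196
After a trace-element assay='no-match': P(supplier A) = 0.1·0.1196 / (0.1·0.1196 + 0.3·0.8804) ≈ 0.0433
After a trace-element assay='no-match': P(supplier A) = 0.1·0.0433 / (0.1·0.0433 + 0.3·0.9567) ≈ 0.0149
After a quality check='pass': P(supplier A) = 0.45·0.0149 / (0.45·0.0149 + 0.15·0.9851) ≈ 0.0433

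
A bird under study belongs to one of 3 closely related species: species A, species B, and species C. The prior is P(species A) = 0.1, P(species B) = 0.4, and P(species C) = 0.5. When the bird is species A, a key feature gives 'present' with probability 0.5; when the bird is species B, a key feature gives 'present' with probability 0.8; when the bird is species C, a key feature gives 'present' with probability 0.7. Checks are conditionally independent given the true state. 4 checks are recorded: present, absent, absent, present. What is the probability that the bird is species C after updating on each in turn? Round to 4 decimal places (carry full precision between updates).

Apply Bayes' rule sequentially, carrying P(species C) forward.
After 'present': normaliser = 0.5·0.1000 + 0.8·0.4000 + 0.7·0.5000; P(species A) ≈ 0.0694, P(species B) ≈ 0.4444, P(species C) ≈ 0.4861
After 'absent': normaliser = 0.5·0.0694 + 0.2·0.4444 + 0.3·0.4861; P(species A) ≈ 0.1289, P(species B) ≈ 0.3299, P(species C) ≈ 0.5412
After 'absent': normaliser = 0.5·0.1289 + 0.2·0.3299 + 0.3·0.5412; P(species A) ≈ 0.2201, P(species B) ≈ 0.2254, P(species C) ≈ 0.5546
After 'present': normaliser = 0.5·0.2201 + 0.8·0.2254 + 0.7·0.5546; P(species A) ≈ 0.1622, P(species B) ≈ 0.2657, P(species C) ≈ 0.5721

0.5721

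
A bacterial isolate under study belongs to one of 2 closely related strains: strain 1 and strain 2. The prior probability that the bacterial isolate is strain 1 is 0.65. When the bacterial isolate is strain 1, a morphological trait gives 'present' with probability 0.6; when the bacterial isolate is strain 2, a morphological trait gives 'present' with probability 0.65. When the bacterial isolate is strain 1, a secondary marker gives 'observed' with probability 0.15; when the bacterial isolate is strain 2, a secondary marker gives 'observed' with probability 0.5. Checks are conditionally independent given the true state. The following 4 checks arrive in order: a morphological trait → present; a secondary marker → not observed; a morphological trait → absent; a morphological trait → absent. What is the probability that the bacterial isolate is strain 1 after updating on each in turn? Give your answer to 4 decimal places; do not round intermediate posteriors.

0.7919

After a morphological trait='present': P(strain 1) = 0.6·0.6500 / (0.6·0.6500 + 0.65·0.3500) ≈ 0.6316
After a secondary marker='not observed': P(strain 1) = 0.85·0.6316 / (0.85·0.6316 + 0.5·0.3684) ≈ 0.7445
After a morphological trait='absent': P(strain 1) = 0.4·0.7445 / (0.4·0.7445 + 0.35·0.2555) ≈ 0.7691
After a morphological trait='absent': P(strain 1) = 0.4·0.7691 / (0.4·0.7691 + 0.35·0.2309) ≈ 0.7919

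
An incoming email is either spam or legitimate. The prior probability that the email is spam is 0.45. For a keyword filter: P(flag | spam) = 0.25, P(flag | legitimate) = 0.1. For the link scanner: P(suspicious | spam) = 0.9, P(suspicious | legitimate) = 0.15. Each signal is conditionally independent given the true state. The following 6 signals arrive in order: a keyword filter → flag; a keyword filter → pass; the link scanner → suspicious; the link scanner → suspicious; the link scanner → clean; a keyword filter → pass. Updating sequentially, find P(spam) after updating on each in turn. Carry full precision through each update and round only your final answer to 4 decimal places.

0.8575

After a keyword filter='flag': P(spam) = 0.25·0.4500 / (0.25·0.4500 + 0.1·0.5500) ≈ 0.6716
After a keyword filter='pass': P(spam) = 0.75·0.6716 / (0.75·0.6716 + 0.9·0.3284) ≈ 0.6303
After the link scanner='suspicious': P(spam) = 0.9·0.6303 / (0.9·0.6303 + 0.15·0.3697) ≈ 0.9109
After the link scanner='suspicious': P(spam) = 0.9·0.9109 / (0.9·0.9109 + 0.15·0.0891) ≈ 0.9840
After the link scanner='clean': P(spam) = 0.1·0.9840 / (0.1·0.9840 + 0.85·0.0160) ≈ 0.8783
After a keyword filter='pass': P(spam) = 0.75·0.8783 / (0.75·0.8783 + 0.9·0.1217) ≈ 0.8575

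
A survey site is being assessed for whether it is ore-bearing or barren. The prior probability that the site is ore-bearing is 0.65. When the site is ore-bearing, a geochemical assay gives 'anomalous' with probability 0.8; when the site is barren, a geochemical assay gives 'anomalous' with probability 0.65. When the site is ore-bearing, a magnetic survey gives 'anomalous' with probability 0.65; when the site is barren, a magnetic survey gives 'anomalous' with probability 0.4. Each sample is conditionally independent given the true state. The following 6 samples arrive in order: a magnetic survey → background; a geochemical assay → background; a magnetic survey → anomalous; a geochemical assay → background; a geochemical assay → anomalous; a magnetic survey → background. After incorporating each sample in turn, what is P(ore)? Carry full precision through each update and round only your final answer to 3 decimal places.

After a magnetic survey='background': P(ore) = 0.35·0.6500 / (0.35·0.6500 + 0.6·0.3500) ≈ 0.5200
After a geochemical assay='background': P(ore) = 0.2·0.5200 / (0.2·0.5200 + 0.35·0.4800) ≈ 0.3824
After a magnetic survey='anomalous': P(ore) = 0.65·0.3824 / (0.65·0.3824 + 0.4·0.6176) ≈ 0.5015
After a geochemical assay='background': P(ore) = 0.2·0.5015 / (0.2·0.5015 + 0.35·0.4985) ≈ 0.3650
After a geochemical assay='anomalous': P(ore) = 0.8·0.3650 / (0.8·0.3650 + 0.65·0.6350) ≈ 0.4143
After a magnetic survey='background': P(ore) = 0.35·0.4143 / (0.35·0.4143 + 0.6·0.5857) ≈ 0.2921

0.292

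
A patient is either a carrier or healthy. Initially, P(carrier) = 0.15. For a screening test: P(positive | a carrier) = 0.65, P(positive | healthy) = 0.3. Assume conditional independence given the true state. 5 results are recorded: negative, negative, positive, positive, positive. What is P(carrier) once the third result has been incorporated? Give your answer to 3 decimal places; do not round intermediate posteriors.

0.087

After 'negative': P(carrier) = 0.35·0.1500 / (0.35·0.1500 + 0.7·0.8500) ≈ 0.0811
After 'negative': P(carrier) = 0.35·0.0811 / (0.35·0.0811 + 0.7·0.9189) ≈ 0.0423
After 'positive': P(carrier) = 0.65·0.0423 / (0.65·0.0423 + 0.3·0.9577) ≈ 0.0872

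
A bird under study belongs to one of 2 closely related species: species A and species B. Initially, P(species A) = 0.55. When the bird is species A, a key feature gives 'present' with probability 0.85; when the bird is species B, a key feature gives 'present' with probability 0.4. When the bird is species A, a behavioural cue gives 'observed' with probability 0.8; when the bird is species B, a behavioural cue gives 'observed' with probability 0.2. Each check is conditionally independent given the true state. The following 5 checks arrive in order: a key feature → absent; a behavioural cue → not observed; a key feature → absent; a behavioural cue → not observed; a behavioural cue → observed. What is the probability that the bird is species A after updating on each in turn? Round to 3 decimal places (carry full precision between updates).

Each posterior becomes the prior for the next update.
After a key feature='absent': P(species A) = 0.15·0.5500 / (0.15·0.5500 + 0.6·0.4500) ≈ 0.2340
After a behavioural cue='not observed': P(species A) = 0.2·0.2340 / (0.2·0.2340 + 0.8·0.7660) ≈ 0.0710
After a key feature='absent': P(species A) = 0.15·0.0710 / (0.15·0.0710 + 0.6·0.9290) ≈ 0.0187
After a behavioural cue='not observed': P(species A) = 0.2·0.0187 / (0.2·0.0187 + 0.8·0.9813) ≈ 0.0048
After a behavioural cue='observed': P(species A) = 0.8·0.0048 / (0.8·0.0048 + 0.2·0.9952) ≈ 0.0187

0.019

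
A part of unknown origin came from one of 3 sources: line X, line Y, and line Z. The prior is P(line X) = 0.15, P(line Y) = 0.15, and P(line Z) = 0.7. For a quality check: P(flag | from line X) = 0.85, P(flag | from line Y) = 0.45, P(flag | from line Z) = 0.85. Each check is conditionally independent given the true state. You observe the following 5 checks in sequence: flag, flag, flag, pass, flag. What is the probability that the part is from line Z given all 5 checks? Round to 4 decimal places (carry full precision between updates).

After 'flag': normaliser = 0.85·0.1500 + 0.45·0.1500 + 0.85·0.7000; P(line X) ≈ 0.1614, P(line Y) ≈ 0.0854, P(line Z) ≈ 0.7532
After 'flag': normaliser = 0.85·0.1614 + 0.45·0.0854 + 0.85·0.7532; P(line X) ≈ 0.1682, P(line Y) ≈ 0.0471, P(line Z) ≈ 0.7847
After 'flag': normaliser = 0.85·0.1682 + 0.45·0.0471 + 0.85·0.7847; P(line X) ≈ 0.1720, P(line Y) ≈ 0.0255, P(line Z) ≈ 0.8025
After 'pass': normaliser = 0.15·0.1720 + 0.55·0.0255 + 0.15·0.8025; P(line X) ≈ 0.1610, P(line Y) ≈ 0.0876, P(line Z) ≈ 0.7514
After 'flag': normaliser = 0.85·0.1610 + 0.45·0.0876 + 0.85·0.7514; P(line X) ≈ 0.1679, P(line Y) ≈ 0.0484, P(line Z) ≈ 0.7837

0.7837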